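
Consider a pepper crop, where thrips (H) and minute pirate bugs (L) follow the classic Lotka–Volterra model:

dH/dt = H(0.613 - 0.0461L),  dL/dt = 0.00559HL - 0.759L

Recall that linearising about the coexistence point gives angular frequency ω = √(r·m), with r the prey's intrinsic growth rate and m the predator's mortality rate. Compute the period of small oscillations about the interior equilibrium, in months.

Here r = 0.613 and m = 0.759, so r·m = 0.465.
ω = √0.465 = 0.682 per month, hence T = 2π/ω ≈ 9.21 months.

T ≈ 9.21 months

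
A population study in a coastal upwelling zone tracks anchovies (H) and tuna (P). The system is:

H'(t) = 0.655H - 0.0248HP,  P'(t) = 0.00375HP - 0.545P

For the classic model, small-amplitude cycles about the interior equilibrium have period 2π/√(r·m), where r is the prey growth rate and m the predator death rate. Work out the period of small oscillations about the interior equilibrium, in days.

Here r = 0.655 and m = 0.545, so r·m = 0.357.
ω = √0.357 = 0.597 per day, hence T = 2π/ω ≈ 10.5 days.

T ≈ 10.5 days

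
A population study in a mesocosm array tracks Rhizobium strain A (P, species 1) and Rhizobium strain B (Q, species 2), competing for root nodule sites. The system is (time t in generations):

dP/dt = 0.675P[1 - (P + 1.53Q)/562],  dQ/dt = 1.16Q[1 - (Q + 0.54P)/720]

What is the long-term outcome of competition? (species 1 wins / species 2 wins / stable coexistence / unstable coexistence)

Compare the nullcline intercepts: K1/α12 = 562/1.53 = 367 < K2 = 720; K2/α21 = 720/0.54 = 1330 > K1 = 562.
Since the inequalities point opposite ways, species 2 can invade but species 1 cannot.

species 2 excludes species 1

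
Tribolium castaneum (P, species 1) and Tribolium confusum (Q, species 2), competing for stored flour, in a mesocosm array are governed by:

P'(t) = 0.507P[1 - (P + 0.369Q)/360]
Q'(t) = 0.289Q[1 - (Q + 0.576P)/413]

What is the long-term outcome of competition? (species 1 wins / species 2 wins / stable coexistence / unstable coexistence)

stable coexistence

Compare the nullcline intercepts: K1/α12 = 360/0.369 = 976 > K2 = 413; K2/α21 = 413/0.576 = 717 > K1 = 360.
Since both inequalities hold, each species can invade when rare, so the interior equilibrium is stable.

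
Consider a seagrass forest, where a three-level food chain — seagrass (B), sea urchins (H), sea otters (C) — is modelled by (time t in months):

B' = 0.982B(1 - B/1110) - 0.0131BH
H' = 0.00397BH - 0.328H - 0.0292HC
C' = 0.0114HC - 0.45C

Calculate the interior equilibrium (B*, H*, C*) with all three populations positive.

From dC/dt = 0: 0.0114H* = 0.45, so H* = 39.5.
From dB/dt = 0: 0.982(1 - B*/1110) = 0.0131·39.5, giving B* = 1110·(1 - 0.527) = 525.
From dH/dt = 0: 0.00397·525 - 0.328 = 0.0292C*, so C* = 1.76/0.0292 = 60.2.

B* ≈ 525, H* ≈ 39.5, C* ≈ 60.2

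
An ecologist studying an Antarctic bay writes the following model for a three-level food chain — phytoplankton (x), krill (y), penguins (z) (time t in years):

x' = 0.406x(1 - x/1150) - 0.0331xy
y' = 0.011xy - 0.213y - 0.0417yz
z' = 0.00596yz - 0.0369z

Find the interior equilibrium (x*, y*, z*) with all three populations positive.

From dz/dt = 0: 0.00596y* = 0.0369, so y* = 6.19.
From dx/dt = 0: 0.406(1 - x*/1150) = 0.0331·6.19, giving x* = 1150·(1 - 0.505) = 570.
From dy/dt = 0: 0.011·570 - 0.213 = 0.0417z*, so z* = 6.05/0.0417 = 145.

x* ≈ 570, y* ≈ 6.19, z* ≈ 145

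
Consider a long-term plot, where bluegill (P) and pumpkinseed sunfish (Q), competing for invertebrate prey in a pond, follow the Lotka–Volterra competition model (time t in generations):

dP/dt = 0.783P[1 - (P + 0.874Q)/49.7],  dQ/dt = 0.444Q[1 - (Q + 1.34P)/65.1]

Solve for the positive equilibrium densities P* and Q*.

P* ≈ 42.1, Q* ≈ 8.75

Setting both brackets to zero gives the nullclines P + 0.874Q = 49.7 and 1.34P + Q = 65.1.
Substituting Q = 65.1 - 1.34P into the first: P(1 - 0.874·1.34) = 49.7 - 0.874·65.1.
So P* = -7.2/-0.171 = 42.1, and then Q* = 65.1 - 1.34·42.1 = 8.75.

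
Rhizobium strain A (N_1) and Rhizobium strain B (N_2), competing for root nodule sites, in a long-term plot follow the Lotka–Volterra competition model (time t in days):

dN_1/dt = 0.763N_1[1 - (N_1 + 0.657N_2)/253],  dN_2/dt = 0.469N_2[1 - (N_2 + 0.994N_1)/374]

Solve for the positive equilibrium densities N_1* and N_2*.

Setting both brackets to zero gives the nullclines N_1 + 0.657N_2 = 253 and 0.994N_1 + N_2 = 374.
Substituting N_2 = 374 - 0.994N_1 into the first: N_1(1 - 0.657·0.994) = 253 - 0.657·374.
So N_1* = 7.28/0.347 = 21, and then N_2* = 374 - 0.994·21 = 353.

N_1* ≈ 21, N_2* ≈ 353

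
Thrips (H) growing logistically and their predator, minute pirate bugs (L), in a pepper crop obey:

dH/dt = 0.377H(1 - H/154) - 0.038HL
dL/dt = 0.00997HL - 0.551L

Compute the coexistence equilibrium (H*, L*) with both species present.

H* ≈ 55.3, L* ≈ 6.36

From dL/dt = 0 with L > 0: 0.00997H* = 0.551, so H* = 55.3.
Substitute into dH/dt = 0: 0.377(1 - 55.3/154) = 0.038L*.
The bracket is 0.641, giving L* = 0.242/0.038 = 6.36.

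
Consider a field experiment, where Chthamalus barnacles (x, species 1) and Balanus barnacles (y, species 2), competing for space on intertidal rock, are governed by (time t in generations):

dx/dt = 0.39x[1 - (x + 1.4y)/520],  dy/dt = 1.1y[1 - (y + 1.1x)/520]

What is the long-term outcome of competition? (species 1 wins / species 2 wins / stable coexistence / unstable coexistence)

Compare the nullcline intercepts: K1/α12 = 520/1.4 = 371 < K2 = 520; K2/α21 = 520/1.1 = 473 < K1 = 520.
Since both are reversed, neither can invade when rare; the interior point is a saddle.

unstable coexistence (outcome depends on initial conditions)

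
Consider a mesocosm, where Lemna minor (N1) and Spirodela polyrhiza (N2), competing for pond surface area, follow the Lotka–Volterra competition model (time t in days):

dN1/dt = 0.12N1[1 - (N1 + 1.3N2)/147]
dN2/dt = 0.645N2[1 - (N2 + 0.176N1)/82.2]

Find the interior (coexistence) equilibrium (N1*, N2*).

Setting both brackets to zero gives the nullclines N1 + 1.3N2 = 147 and 0.176N1 + N2 = 82.2.
Substituting N2 = 82.2 - 0.176N1 into the first: N1(1 - 1.3·0.176) = 147 - 1.3·82.2.
So N1* = 40.1/0.771 = 52, and then N2* = 82.2 - 0.176·52 = 73.

N1* ≈ 52, N2* ≈ 73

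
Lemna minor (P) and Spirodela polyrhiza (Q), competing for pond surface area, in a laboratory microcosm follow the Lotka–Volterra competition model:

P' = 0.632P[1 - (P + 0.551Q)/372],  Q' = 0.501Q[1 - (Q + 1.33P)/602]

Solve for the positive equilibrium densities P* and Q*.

Setting both brackets to zero gives the nullclines P + 0.551Q = 372 and 1.33P + Q = 602.
Substituting Q = 602 - 1.33P into the first: P(1 - 0.551·1.33) = 372 - 0.551·602.
So P* = 40.3/0.267 = 151, and then Q* = 602 - 1.33·151 = 401.

P* ≈ 151, Q* ≈ 401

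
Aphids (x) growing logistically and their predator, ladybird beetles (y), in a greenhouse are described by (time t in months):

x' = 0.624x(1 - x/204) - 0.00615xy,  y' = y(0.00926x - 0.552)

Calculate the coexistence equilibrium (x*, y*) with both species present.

From dy/dt = 0 with y > 0: 0.00926x* = 0.552, so x* = 59.6.
Substitute into dx/dt = 0: 0.624(1 - 59.6/204) = 0.00615y*.
The bracket is 0.708, giving y* = 0.442/0.00615 = 71.8.

x* ≈ 59.6, y* ≈ 71.8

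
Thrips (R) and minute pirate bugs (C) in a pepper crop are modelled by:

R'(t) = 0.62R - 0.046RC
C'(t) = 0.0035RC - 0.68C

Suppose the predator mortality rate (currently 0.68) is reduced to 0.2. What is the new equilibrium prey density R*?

R* ≈ 57.1

At the interior fixed point, setting dC/dt = 0 with C > 0 fixes R* = (predator death rate)/(RC coefficient) — independent of the other coefficients.
With the change, R* = 0.2/0.0035 = 57.1; it falls from 194.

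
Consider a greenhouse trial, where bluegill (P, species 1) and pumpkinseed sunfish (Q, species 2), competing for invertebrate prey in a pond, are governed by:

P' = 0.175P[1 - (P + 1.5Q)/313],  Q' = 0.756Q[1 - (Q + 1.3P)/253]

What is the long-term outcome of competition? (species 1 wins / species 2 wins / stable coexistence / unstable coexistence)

unstable coexistence (outcome depends on initial conditions)

Compare the nullcline intercepts: K1/α12 = 313/1.5 = 209 < K2 = 253; K2/α21 = 253/1.3 = 195 < K1 = 313.
Since both are reversed, neither can invade when rare; the interior point is a saddle.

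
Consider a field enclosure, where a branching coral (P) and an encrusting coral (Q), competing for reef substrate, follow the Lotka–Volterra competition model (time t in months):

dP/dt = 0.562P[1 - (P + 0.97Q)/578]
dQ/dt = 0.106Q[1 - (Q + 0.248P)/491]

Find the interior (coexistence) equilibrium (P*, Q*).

Setting both brackets to zero gives the nullclines P + 0.97Q = 578 and 0.248P + Q = 491.
Substituting Q = 491 - 0.248P into the first: P(1 - 0.97·0.248) = 578 - 0.97·491.
So P* = 102/0.759 = 134, and then Q* = 491 - 0.248·134 = 458.

P* ≈ 134, Q* ≈ 458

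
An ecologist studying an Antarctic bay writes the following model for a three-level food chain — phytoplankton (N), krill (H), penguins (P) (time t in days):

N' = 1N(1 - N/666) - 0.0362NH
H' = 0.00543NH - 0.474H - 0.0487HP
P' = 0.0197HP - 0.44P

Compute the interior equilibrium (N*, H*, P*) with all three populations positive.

N* ≈ 128, H* ≈ 22.3, P* ≈ 4.49

From dP/dt = 0: 0.0197H* = 0.44, so H* = 22.3.
From dN/dt = 0: 1(1 - N*/666) = 0.0362·22.3, giving N* = 666·(1 - 0.809) = 128.
From dH/dt = 0: 0.00543·128 - 0.474 = 0.0487P*, so P* = 0.218/0.0487 = 4.49.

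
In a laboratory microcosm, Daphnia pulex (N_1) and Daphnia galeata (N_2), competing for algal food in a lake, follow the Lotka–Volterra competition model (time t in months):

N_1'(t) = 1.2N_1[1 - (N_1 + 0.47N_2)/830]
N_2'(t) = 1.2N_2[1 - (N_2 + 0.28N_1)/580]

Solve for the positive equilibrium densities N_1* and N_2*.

N_1* ≈ 642, N_2* ≈ 400

Setting both brackets to zero gives the nullclines N_1 + 0.47N_2 = 830 and 0.28N_1 + N_2 = 580.
Substituting N_2 = 580 - 0.28N_1 into the first: N_1(1 - 0.47·0.28) = 830 - 0.47·580.
So N_1* = 557/0.868 = 642, and then N_2* = 580 - 0.28·642 = 400.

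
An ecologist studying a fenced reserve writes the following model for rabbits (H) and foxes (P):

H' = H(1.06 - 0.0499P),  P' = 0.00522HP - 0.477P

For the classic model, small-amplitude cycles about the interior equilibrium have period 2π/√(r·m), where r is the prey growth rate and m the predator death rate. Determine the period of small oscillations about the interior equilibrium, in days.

T ≈ 8.84 days

Here r = 1.06 and m = 0.477, so r·m = 0.506.
ω = √0.506 = 0.711 per day, hence T = 2π/ω ≈ 8.84 days.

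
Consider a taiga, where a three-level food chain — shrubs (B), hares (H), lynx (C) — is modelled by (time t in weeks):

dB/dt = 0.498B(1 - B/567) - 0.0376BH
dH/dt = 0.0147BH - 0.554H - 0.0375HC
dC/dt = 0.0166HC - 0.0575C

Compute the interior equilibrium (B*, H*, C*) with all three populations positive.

From dC/dt = 0: 0.0166H* = 0.0575, so H* = 3.46.
From dB/dt = 0: 0.498(1 - B*/567) = 0.0376·3.46, giving B* = 567·(1 - 0.262) = 419.
From dH/dt = 0: 0.0147·419 - 0.554 = 0.0375C*, so C* = 5.6/0.0375 = 149.

B* ≈ 419, H* ≈ 3.46, C* ≈ 149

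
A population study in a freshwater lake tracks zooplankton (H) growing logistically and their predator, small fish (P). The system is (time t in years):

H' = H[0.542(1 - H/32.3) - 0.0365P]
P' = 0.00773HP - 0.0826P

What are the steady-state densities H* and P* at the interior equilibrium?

From dP/dt = 0 with P > 0: 0.00773H* = 0.0826, so H* = 10.7.
Substitute into dH/dt = 0: 0.542(1 - 10.7/32.3) = 0.0365P*.
The bracket is 0.669, giving P* = 0.363/0.0365 = 9.94.

H* ≈ 10.7, P* ≈ 9.94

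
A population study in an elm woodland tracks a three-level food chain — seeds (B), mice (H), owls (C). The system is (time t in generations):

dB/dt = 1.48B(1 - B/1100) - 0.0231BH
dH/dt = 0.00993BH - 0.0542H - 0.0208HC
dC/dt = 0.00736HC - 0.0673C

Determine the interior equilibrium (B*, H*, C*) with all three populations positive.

B* ≈ 943, H* ≈ 9.14, C* ≈ 448

From dC/dt = 0: 0.00736H* = 0.0673, so H* = 9.14.
From dB/dt = 0: 1.48(1 - B*/1100) = 0.0231·9.14, giving B* = 1100·(1 - 0.143) = 943.
From dH/dt = 0: 0.00993·943 - 0.0542 = 0.0208C*, so C* = 9.31/0.0208 = 448.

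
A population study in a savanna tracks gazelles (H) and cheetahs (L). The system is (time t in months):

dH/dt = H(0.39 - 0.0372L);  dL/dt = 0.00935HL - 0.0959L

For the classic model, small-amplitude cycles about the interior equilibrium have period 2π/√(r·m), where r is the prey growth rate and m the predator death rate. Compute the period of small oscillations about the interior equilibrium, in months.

T ≈ 32.5 months

Here r = 0.39 and m = 0.0959, so r·m = 0.0374.
ω = √0.0374 = 0.193 per month, hence T = 2π/ω ≈ 32.5 months.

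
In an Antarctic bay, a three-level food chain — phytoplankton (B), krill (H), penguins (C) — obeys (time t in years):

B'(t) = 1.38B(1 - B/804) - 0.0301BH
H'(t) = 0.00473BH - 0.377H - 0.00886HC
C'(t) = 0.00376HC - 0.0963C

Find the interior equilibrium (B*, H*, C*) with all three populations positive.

B* ≈ 355, H* ≈ 25.6, C* ≈ 147

From dC/dt = 0: 0.00376H* = 0.0963, so H* = 25.6.
From dB/dt = 0: 1.38(1 - B*/804) = 0.0301·25.6, giving B* = 804·(1 - 0.559) = 355.
From dH/dt = 0: 0.00473·355 - 0.377 = 0.00886C*, so C* = 1.3/0.00886 = 147.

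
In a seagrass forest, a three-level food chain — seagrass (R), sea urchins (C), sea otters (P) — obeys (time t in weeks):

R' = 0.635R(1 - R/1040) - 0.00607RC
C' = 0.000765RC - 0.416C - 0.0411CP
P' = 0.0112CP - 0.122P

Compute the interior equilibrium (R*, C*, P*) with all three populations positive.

From dP/dt = 0: 0.0112C* = 0.122, so C* = 10.9.
From dR/dt = 0: 0.635(1 - R*/1040) = 0.00607·10.9, giving R* = 1040·(1 - 0.104) = 932.
From dC/dt = 0: 0.000765·932 - 0.416 = 0.0411P*, so P* = 0.297/0.0411 = 7.22.

R* ≈ 932, C* ≈ 10.9, P* ≈ 7.22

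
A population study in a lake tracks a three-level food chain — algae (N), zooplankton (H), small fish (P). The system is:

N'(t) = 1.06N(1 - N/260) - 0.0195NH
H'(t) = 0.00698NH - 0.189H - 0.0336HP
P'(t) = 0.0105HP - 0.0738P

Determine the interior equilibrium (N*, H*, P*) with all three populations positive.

N* ≈ 226, H* ≈ 7.03, P* ≈ 41.4

From dP/dt = 0: 0.0105H* = 0.0738, so H* = 7.03.
From dN/dt = 0: 1.06(1 - N*/260) = 0.0195·7.03, giving N* = 260·(1 - 0.129) = 226.
From dH/dt = 0: 0.00698·226 - 0.189 = 0.0336P*, so P* = 1.39/0.0336 = 41.4.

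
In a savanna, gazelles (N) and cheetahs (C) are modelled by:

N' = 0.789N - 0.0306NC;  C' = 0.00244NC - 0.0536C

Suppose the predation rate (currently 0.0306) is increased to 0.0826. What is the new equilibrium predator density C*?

C* ≈ 9.55

At the interior fixed point, setting dN/dt = 0 with N > 0 fixes C* = (prey growth rate)/(NC coefficient) — independent of the other coefficients.
With the change, C* = 0.789/0.0826 = 9.55; it falls from 25.8.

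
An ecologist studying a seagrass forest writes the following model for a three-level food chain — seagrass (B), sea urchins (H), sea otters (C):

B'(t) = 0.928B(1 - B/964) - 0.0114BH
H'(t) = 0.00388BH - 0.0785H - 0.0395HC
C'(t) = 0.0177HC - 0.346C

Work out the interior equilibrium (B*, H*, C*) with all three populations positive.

From dC/dt = 0: 0.0177H* = 0.346, so H* = 19.5.
From dB/dt = 0: 0.928(1 - B*/964) = 0.0114·19.5, giving B* = 964·(1 - 0.24) = 733.
From dH/dt = 0: 0.00388·733 - 0.0785 = 0.0395C*, so C* = 2.76/0.0395 = 70.

B* ≈ 733, H* ≈ 19.5, C* ≈ 70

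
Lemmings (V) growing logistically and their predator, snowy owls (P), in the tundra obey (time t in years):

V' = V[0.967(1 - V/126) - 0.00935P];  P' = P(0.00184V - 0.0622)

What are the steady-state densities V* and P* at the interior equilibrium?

V* ≈ 33.8, P* ≈ 75.7

From dP/dt = 0 with P > 0: 0.00184V* = 0.0622, so V* = 33.8.
Substitute into dV/dt = 0: 0.967(1 - 33.8/126) = 0.00935P*.
The bracket is 0.732, giving P* = 0.708/0.00935 = 75.7.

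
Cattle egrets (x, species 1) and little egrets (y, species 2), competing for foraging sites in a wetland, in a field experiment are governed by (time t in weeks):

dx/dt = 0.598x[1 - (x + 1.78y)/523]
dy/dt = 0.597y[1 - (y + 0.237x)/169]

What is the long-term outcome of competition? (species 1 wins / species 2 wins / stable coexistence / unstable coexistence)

Compare the nullcline intercepts: K1/α12 = 523/1.78 = 294 > K2 = 169; K2/α21 = 169/0.237 = 713 > K1 = 523.
Since both inequalities hold, each species can invade when rare, so the interior equilibrium is stable.

stable coexistence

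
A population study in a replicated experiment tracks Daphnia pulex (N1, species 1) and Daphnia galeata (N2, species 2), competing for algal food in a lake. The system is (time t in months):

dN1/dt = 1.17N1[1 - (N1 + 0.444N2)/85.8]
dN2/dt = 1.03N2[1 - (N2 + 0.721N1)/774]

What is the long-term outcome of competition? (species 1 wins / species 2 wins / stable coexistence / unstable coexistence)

species 2 excludes species 1

Compare the nullcline intercepts: K1/α12 = 85.8/0.444 = 193 < K2 = 774; K2/α21 = 774/0.721 = 1070 > K1 = 85.8.
Since the inequalities point opposite ways, species 2 can invade but species 1 cannot.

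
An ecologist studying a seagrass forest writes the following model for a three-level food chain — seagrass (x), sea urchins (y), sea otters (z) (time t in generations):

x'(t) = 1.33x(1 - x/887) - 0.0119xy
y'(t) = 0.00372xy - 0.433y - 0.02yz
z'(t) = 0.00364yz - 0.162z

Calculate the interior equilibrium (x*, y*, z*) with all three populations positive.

x* ≈ 534, y* ≈ 44.5, z* ≈ 77.6

From dz/dt = 0: 0.00364y* = 0.162, so y* = 44.5.
From dx/dt = 0: 1.33(1 - x*/887) = 0.0119·44.5, giving x* = 887·(1 - 0.398) = 534.
From dy/dt = 0: 0.00372·534 - 0.433 = 0.02z*, so z* = 1.55/0.02 = 77.6.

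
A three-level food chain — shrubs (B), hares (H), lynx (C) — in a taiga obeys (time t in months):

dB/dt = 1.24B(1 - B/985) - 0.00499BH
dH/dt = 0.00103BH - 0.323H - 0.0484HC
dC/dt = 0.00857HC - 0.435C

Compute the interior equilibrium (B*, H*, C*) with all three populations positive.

B* ≈ 784, H* ≈ 50.8, C* ≈ 10

From dC/dt = 0: 0.00857H* = 0.435, so H* = 50.8.
From dB/dt = 0: 1.24(1 - B*/985) = 0.00499·50.8, giving B* = 985·(1 - 0.204) = 784.
From dH/dt = 0: 0.00103·784 - 0.323 = 0.0484C*, so C* = 0.484/0.0484 = 10.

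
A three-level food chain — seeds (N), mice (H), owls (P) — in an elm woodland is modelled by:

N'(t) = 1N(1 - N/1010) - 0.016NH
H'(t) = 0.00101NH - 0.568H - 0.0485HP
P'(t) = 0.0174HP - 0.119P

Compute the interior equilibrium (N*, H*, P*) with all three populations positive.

From dP/dt = 0: 0.0174H* = 0.119, so H* = 6.84.
From dN/dt = 0: 1(1 - N*/1010) = 0.016·6.84, giving N* = 1010·(1 - 0.109) = 899.
From dH/dt = 0: 0.00101·899 - 0.568 = 0.0485P*, so P* = 0.34/0.0485 = 7.02.

N* ≈ 899, H* ≈ 6.84, P* ≈ 7.02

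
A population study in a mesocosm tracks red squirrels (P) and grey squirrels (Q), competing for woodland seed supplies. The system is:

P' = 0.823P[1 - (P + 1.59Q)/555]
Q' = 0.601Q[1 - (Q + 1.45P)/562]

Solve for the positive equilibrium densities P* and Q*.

P* ≈ 259, Q* ≈ 186

Setting both brackets to zero gives the nullclines P + 1.59Q = 555 and 1.45P + Q = 562.
Substituting Q = 562 - 1.45P into the first: P(1 - 1.59·1.45) = 555 - 1.59·562.
So P* = -339/-1.31 = 259, and then Q* = 562 - 1.45·259 = 186.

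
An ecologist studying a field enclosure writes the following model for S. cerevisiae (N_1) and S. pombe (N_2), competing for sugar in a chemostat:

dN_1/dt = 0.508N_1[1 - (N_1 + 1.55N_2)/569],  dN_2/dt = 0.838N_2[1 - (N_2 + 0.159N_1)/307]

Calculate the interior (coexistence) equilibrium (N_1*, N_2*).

Setting both brackets to zero gives the nullclines N_1 + 1.55N_2 = 569 and 0.159N_1 + N_2 = 307.
Substituting N_2 = 307 - 0.159N_1 into the first: N_1(1 - 1.55·0.159) = 569 - 1.55·307.
So N_1* = 93.1/0.754 = 124, and then N_2* = 307 - 0.159·124 = 287.

N_1* ≈ 124, N_2* ≈ 287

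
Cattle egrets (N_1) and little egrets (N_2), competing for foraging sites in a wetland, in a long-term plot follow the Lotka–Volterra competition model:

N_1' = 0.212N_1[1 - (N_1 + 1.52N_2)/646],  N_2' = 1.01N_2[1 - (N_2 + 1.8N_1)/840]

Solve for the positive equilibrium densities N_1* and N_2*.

Setting both brackets to zero gives the nullclines N_1 + 1.52N_2 = 646 and 1.8N_1 + N_2 = 840.
Substituting N_2 = 840 - 1.8N_1 into the first: N_1(1 - 1.52·1.8) = 646 - 1.52·840.
So N_1* = -631/-1.74 = 363, and then N_2* = 840 - 1.8·363 = 186.

N_1* ≈ 363, N_2* ≈ 186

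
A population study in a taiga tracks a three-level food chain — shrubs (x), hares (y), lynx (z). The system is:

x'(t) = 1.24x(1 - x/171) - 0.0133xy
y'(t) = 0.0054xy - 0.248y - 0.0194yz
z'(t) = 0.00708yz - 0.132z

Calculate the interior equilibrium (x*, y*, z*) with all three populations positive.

x* ≈ 137, y* ≈ 18.6, z* ≈ 25.3

From dz/dt = 0: 0.00708y* = 0.132, so y* = 18.6.
From dx/dt = 0: 1.24(1 - x*/171) = 0.0133·18.6, giving x* = 171·(1 - 0.2) = 137.
From dy/dt = 0: 0.0054·137 - 0.248 = 0.0194z*, so z* = 0.491/0.0194 = 25.3.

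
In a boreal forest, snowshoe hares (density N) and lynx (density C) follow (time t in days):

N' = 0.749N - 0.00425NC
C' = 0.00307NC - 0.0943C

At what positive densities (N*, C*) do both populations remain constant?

Set dC/dt = 0 with C > 0: 0.00307N - 0.0943 = 0, so N* = 0.0943/0.00307 = 30.7.
Set dN/dt = 0 with N > 0: 0.749 - 0.00425C = 0, so C* = 0.749/0.00425 = 176.

N* ≈ 30.7, C* ≈ 176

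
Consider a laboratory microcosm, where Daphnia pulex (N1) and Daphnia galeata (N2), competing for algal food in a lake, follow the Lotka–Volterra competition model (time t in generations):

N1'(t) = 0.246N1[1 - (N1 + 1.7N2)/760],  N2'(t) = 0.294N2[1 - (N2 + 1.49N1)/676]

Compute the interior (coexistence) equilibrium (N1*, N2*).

Setting both brackets to zero gives the nullclines N1 + 1.7N2 = 760 and 1.49N1 + N2 = 676.
Substituting N2 = 676 - 1.49N1 into the first: N1(1 - 1.7·1.49) = 760 - 1.7·676.
So N1* = -389/-1.53 = 254, and then N2* = 676 - 1.49·254 = 298.

N1* ≈ 254, N2* ≈ 298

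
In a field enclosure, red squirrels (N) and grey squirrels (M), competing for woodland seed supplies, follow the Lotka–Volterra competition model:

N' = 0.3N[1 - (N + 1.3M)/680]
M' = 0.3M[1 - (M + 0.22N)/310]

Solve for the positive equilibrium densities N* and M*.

N* ≈ 388, M* ≈ 225

Setting both brackets to zero gives the nullclines N + 1.3M = 680 and 0.22N + M = 310.
Substituting M = 310 - 0.22N into the first: N(1 - 1.3·0.22) = 680 - 1.3·310.
So N* = 277/0.714 = 388, and then M* = 310 - 0.22·388 = 225.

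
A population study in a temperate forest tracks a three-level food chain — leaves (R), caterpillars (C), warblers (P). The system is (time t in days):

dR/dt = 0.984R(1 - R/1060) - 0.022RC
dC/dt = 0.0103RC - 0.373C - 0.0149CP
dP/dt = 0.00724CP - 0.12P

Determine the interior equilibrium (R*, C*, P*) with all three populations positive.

R* ≈ 667, C* ≈ 16.6, P* ≈ 436

From dP/dt = 0: 0.00724C* = 0.12, so C* = 16.6.
From dR/dt = 0: 0.984(1 - R*/1060) = 0.022·16.6, giving R* = 1060·(1 - 0.371) = 667.
From dC/dt = 0: 0.0103·667 - 0.373 = 0.0149P*, so P* = 6.5/0.0149 = 436.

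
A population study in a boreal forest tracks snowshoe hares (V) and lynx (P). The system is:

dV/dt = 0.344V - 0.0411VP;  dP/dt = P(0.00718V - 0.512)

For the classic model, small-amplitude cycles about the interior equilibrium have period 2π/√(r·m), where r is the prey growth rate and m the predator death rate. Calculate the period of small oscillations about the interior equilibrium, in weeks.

Here r = 0.344 and m = 0.512, so r·m = 0.176.
ω = √0.176 = 0.42 per week, hence T = 2π/ω ≈ 15 weeks.

T ≈ 15 weeks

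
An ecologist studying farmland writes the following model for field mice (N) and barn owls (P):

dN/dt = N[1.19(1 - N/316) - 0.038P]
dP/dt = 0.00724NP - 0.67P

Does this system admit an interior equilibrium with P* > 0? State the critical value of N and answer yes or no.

The predator equation gives dP/dt > 0 only when N > 0.67/0.00724 = 92.5.
Without the predator, N → K = 316. Since 316 > 92.5, the predator can invade and persist.

Threshold N = 92.5; K > 92.5, so yes, the predator persists.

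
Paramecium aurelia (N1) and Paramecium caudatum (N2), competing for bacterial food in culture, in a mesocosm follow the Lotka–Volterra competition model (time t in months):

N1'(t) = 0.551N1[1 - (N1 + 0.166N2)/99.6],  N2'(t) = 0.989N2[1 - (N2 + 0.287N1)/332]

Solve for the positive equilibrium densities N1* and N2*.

N1* ≈ 46.7, N2* ≈ 319

Setting both brackets to zero gives the nullclines N1 + 0.166N2 = 99.6 and 0.287N1 + N2 = 332.
Substituting N2 = 332 - 0.287N1 into the first: N1(1 - 0.166·0.287) = 99.6 - 0.166·332.
So N1* = 44.5/0.952 = 46.7, and then N2* = 332 - 0.287·46.7 = 319.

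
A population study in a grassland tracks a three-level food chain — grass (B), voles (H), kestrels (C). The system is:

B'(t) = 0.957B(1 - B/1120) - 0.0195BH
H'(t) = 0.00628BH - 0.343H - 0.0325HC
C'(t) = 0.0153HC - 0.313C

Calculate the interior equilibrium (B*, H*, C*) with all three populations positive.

From dC/dt = 0: 0.0153H* = 0.313, so H* = 20.5.
From dB/dt = 0: 0.957(1 - B*/1120) = 0.0195·20.5, giving B* = 1120·(1 - 0.417) = 653.
From dH/dt = 0: 0.00628·653 - 0.343 = 0.0325C*, so C* = 3.76/0.0325 = 116.

B* ≈ 653, H* ≈ 20.5, C* ≈ 116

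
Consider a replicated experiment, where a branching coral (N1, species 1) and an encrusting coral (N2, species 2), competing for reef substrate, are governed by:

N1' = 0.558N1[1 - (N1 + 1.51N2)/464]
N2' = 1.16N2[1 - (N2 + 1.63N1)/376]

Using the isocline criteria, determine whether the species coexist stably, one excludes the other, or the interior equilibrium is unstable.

unstable coexistence (outcome depends on initial conditions)

Compare the nullcline intercepts: K1/α12 = 464/1.51 = 307 < K2 = 376; K2/α21 = 376/1.63 = 231 < K1 = 464.
Since both are reversed, neither can invade when rare; the interior point is a saddle.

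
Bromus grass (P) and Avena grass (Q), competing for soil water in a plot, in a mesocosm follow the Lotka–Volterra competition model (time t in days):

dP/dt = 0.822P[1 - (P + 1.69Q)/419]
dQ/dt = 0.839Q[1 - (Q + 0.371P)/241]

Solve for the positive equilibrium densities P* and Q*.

P* ≈ 31.4, Q* ≈ 229

Setting both brackets to zero gives the nullclines P + 1.69Q = 419 and 0.371P + Q = 241.
Substituting Q = 241 - 0.371P into the first: P(1 - 1.69·0.371) = 419 - 1.69·241.
So P* = 11.7/0.373 = 31.4, and then Q* = 241 - 0.371·31.4 = 229.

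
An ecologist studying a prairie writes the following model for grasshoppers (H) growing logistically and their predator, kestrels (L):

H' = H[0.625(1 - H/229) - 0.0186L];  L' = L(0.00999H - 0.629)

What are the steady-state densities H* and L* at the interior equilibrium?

From dL/dt = 0 with L > 0: 0.00999H* = 0.629, so H* = 63.
Substitute into dH/dt = 0: 0.625(1 - 63/229) = 0.0186L*.
The bracket is 0.725, giving L* = 0.453/0.0186 = 24.4.

H* ≈ 63, L* ≈ 24.4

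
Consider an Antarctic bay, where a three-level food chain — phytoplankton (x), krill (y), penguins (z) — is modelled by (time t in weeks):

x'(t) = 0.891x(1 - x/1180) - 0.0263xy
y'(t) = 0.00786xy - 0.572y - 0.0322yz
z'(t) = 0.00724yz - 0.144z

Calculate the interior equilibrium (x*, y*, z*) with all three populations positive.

x* ≈ 487, y* ≈ 19.9, z* ≈ 101

From dz/dt = 0: 0.00724y* = 0.144, so y* = 19.9.
From dx/dt = 0: 0.891(1 - x*/1180) = 0.0263·19.9, giving x* = 1180·(1 - 0.587) = 487.
From dy/dt = 0: 0.00786·487 - 0.572 = 0.0322z*, so z* = 3.26/0.0322 = 101.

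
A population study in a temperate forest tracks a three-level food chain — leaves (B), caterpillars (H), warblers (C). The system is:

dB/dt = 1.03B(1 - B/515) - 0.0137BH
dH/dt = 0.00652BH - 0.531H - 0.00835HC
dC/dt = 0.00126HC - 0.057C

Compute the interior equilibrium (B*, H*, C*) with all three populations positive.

From dC/dt = 0: 0.00126H* = 0.057, so H* = 45.2.
From dB/dt = 0: 1.03(1 - B*/515) = 0.0137·45.2, giving B* = 515·(1 - 0.602) = 205.
From dH/dt = 0: 0.00652·205 - 0.531 = 0.00835C*, so C* = 0.806/0.00835 = 96.6.

B* ≈ 205, H* ≈ 45.2, C* ≈ 96.6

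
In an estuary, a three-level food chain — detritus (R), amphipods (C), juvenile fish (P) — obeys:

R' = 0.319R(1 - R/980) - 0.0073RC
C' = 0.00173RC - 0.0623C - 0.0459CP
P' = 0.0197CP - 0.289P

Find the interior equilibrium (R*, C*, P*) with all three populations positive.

R* ≈ 651, C* ≈ 14.7, P* ≈ 23.2

From dP/dt = 0: 0.0197C* = 0.289, so C* = 14.7.
From dR/dt = 0: 0.319(1 - R*/980) = 0.0073·14.7, giving R* = 980·(1 - 0.336) = 651.
From dC/dt = 0: 0.00173·651 - 0.0623 = 0.0459P*, so P* = 1.06/0.0459 = 23.2.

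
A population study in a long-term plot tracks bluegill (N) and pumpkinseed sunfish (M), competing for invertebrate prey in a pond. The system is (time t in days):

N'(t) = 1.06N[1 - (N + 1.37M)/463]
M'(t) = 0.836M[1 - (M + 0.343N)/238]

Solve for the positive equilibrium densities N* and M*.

Setting both brackets to zero gives the nullclines N + 1.37M = 463 and 0.343N + M = 238.
Substituting M = 238 - 0.343N into the first: N(1 - 1.37·0.343) = 463 - 1.37·238.
So N* = 137/0.53 = 258, and then M* = 238 - 0.343·258 = 149.

N* ≈ 258, M* ≈ 149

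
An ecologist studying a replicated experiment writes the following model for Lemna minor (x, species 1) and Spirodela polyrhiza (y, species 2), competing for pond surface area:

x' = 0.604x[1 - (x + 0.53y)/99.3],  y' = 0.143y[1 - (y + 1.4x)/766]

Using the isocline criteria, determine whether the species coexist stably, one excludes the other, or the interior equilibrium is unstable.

species 2 excludes species 1

Compare the nullcline intercepts: K1/α12 = 99.3/0.53 = 187 < K2 = 766; K2/α21 = 766/1.4 = 547 > K1 = 99.3.
Since the inequalities point opposite ways, species 2 can invade but species 1 cannot.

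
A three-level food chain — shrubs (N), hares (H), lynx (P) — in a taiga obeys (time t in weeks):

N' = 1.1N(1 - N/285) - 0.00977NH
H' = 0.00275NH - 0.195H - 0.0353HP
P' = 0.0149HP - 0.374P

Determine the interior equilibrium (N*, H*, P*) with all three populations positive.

N* ≈ 221, H* ≈ 25.1, P* ≈ 11.7

From dP/dt = 0: 0.0149H* = 0.374, so H* = 25.1.
From dN/dt = 0: 1.1(1 - N*/285) = 0.00977·25.1, giving N* = 285·(1 - 0.223) = 221.
From dH/dt = 0: 0.00275·221 - 0.195 = 0.0353P*, so P* = 0.414/0.0353 = 11.7.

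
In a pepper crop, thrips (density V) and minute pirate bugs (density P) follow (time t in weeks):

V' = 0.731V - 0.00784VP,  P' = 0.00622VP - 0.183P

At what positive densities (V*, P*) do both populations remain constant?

Set dP/dt = 0 with P > 0: 0.00622V - 0.183 = 0, so V* = 0.183/0.00622 = 29.4.
Set dV/dt = 0 with V > 0: 0.731 - 0.00784P = 0, so P* = 0.731/0.00784 = 93.2.

V* ≈ 29.4, P* ≈ 93.2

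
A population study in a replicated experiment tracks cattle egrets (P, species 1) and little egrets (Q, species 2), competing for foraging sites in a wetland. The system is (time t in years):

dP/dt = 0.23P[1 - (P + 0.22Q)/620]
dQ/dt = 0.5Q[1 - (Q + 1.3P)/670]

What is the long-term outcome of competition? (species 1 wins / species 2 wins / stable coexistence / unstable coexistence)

species 1 excludes species 2

Compare the nullcline intercepts: K1/α12 = 620/0.22 = 2820 > K2 = 670; K2/α21 = 670/1.3 = 515 < K1 = 620.
Since the inequalities point opposite ways, species 1 can invade but species 2 cannot.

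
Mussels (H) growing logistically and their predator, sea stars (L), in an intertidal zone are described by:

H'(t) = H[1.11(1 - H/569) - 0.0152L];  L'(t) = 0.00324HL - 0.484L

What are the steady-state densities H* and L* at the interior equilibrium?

From dL/dt = 0 with L > 0: 0.00324H* = 0.484, so H* = 149.
Substitute into dH/dt = 0: 1.11(1 - 149/569) = 0.0152L*.
The bracket is 0.737, giving L* = 0.819/0.0152 = 53.9.

H* ≈ 149, L* ≈ 53.9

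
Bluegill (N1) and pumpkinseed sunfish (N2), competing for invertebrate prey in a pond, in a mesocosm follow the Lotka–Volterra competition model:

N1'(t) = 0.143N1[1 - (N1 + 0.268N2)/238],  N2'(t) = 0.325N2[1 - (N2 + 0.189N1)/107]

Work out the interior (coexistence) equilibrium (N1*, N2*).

N1* ≈ 220, N2* ≈ 65.3

Setting both brackets to zero gives the nullclines N1 + 0.268N2 = 238 and 0.189N1 + N2 = 107.
Substituting N2 = 107 - 0.189N1 into the first: N1(1 - 0.268·0.189) = 238 - 0.268·107.
So N1* = 209/0.949 = 220, and then N2* = 107 - 0.189·220 = 65.3.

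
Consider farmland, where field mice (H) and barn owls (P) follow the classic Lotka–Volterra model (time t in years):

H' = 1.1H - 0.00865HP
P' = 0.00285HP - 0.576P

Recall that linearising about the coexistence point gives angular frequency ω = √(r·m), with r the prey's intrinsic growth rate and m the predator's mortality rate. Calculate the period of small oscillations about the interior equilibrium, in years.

T ≈ 7.89 years

Here r = 1.1 and m = 0.576, so r·m = 0.634.
ω = √0.634 = 0.796 per year, hence T = 2π/ω ≈ 7.89 years.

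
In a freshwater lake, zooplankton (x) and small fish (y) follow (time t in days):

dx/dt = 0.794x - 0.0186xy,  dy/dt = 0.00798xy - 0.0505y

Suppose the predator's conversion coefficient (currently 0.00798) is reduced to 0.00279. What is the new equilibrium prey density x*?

At the interior fixed point, setting dy/dt = 0 with y > 0 fixes x* = (predator death rate)/(xy coefficient) — independent of the other coefficients.
With the change, x* = 0.0505/0.00279 = 18.1; it rises from 6.33.

x* ≈ 18.1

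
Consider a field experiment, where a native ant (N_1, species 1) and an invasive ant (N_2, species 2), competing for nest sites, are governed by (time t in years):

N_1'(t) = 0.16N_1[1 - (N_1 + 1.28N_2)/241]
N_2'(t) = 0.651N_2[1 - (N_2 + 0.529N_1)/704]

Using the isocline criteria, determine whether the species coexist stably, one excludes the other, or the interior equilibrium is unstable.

species 2 excludes species 1

Compare the nullcline intercepts: K1/α12 = 241/1.28 = 188 < K2 = 704; K2/α21 = 704/0.529 = 1330 > K1 = 241.
Since the inequalities point opposite ways, species 2 can invade but species 1 cannot.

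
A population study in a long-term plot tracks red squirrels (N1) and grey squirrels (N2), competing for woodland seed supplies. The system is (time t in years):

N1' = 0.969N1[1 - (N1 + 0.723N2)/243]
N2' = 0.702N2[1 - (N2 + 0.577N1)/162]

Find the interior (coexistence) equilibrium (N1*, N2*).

Setting both brackets to zero gives the nullclines N1 + 0.723N2 = 243 and 0.577N1 + N2 = 162.
Substituting N2 = 162 - 0.577N1 into the first: N1(1 - 0.723·0.577) = 243 - 0.723·162.
So N1* = 126/0.583 = 216, and then N2* = 162 - 0.577·216 = 37.4.

N1* ≈ 216, N2* ≈ 37.4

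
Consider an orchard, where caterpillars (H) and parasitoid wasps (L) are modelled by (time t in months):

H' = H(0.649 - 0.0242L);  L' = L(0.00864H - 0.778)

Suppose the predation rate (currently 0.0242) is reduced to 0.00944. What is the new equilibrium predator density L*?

At the interior fixed point, setting dH/dt = 0 with H > 0 fixes L* = (prey growth rate)/(HL coefficient) — independent of the other coefficients.
With the change, L* = 0.649/0.00944 = 68.8; it rises from 26.8.

L* ≈ 68.8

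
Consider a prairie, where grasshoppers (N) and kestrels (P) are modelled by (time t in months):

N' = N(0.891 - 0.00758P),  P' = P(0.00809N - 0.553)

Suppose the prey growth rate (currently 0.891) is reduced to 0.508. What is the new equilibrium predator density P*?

P* ≈ 67

At the interior fixed point, setting dN/dt = 0 with N > 0 fixes P* = (prey growth rate)/(NP coefficient) — independent of the other coefficients.
With the change, P* = 0.508/0.00758 = 67; it falls from 118.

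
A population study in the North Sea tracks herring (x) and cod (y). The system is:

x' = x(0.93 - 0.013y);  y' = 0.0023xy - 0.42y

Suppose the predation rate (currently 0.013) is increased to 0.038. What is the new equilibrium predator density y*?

At the interior fixed point, setting dx/dt = 0 with x > 0 fixes y* = (prey growth rate)/(xy coefficient) — independent of the other coefficients.
With the change, y* = 0.93/0.038 = 24.5; it falls from 71.5.

y* ≈ 24.5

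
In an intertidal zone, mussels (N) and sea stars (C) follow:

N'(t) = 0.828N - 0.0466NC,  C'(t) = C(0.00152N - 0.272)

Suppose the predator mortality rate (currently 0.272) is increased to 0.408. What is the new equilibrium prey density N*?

N* ≈ 268

At the interior fixed point, setting dC/dt = 0 with C > 0 fixes N* = (predator death rate)/(NC coefficient) — independent of the other coefficients.
With the change, N* = 0.408/0.00152 = 268; it rises from 179.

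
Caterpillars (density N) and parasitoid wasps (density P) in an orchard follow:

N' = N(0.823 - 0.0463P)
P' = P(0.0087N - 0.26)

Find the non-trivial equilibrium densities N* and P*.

Set dP/dt = 0 with P > 0: 0.0087N - 0.26 = 0, so N* = 0.26/0.0087 = 29.9.
Set dN/dt = 0 with N > 0: 0.823 - 0.0463P = 0, so P* = 0.823/0.0463 = 17.8.

N* ≈ 29.9, P* ≈ 17.8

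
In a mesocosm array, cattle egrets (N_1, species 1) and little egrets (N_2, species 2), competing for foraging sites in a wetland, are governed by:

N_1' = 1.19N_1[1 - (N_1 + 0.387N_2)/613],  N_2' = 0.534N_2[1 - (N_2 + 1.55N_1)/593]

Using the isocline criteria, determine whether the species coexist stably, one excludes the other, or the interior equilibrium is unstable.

Compare the nullcline intercepts: K1/α12 = 613/0.387 = 1580 > K2 = 593; K2/α21 = 593/1.55 = 383 < K1 = 613.
Since the inequalities point opposite ways, species 1 can invade but species 2 cannot.

species 1 excludes species 2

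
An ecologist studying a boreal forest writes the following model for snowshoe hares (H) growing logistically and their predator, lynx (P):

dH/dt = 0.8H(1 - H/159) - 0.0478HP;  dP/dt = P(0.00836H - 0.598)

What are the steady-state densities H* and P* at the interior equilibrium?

H* ≈ 71.5, P* ≈ 9.21

From dP/dt = 0 with P > 0: 0.00836H* = 0.598, so H* = 71.5.
Substitute into dH/dt = 0: 0.8(1 - 71.5/159) = 0.0478P*.
The bracket is 0.55, giving P* = 0.44/0.0478 = 9.21.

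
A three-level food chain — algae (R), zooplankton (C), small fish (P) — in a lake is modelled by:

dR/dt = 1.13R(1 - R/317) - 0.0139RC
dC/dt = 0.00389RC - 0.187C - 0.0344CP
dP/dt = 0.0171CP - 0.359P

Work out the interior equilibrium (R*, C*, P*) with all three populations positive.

R* ≈ 235, C* ≈ 21, P* ≈ 21.2

From dP/dt = 0: 0.0171C* = 0.359, so C* = 21.
From dR/dt = 0: 1.13(1 - R*/317) = 0.0139·21, giving R* = 317·(1 - 0.258) = 235.
From dC/dt = 0: 0.00389·235 - 0.187 = 0.0344P*, so P* = 0.728/0.0344 = 21.2.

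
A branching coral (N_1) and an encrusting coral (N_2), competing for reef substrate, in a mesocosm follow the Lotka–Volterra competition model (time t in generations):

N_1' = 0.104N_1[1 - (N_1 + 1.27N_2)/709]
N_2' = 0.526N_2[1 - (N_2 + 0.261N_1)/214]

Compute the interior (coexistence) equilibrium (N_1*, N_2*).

Setting both brackets to zero gives the nullclines N_1 + 1.27N_2 = 709 and 0.261N_1 + N_2 = 214.
Substituting N_2 = 214 - 0.261N_1 into the first: N_1(1 - 1.27·0.261) = 709 - 1.27·214.
So N_1* = 437/0.669 = 654, and then N_2* = 214 - 0.261·654 = 43.3.

N_1* ≈ 654, N_2* ≈ 43.3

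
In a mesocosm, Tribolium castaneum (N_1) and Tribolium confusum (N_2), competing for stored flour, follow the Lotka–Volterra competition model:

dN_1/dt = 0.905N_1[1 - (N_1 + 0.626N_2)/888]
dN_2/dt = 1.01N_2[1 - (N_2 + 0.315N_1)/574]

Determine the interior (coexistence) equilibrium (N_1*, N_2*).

N_1* ≈ 659, N_2* ≈ 367

Setting both brackets to zero gives the nullclines N_1 + 0.626N_2 = 888 and 0.315N_1 + N_2 = 574.
Substituting N_2 = 574 - 0.315N_1 into the first: N_1(1 - 0.626·0.315) = 888 - 0.626·574.
So N_1* = 529/0.803 = 659, and then N_2* = 574 - 0.315·659 = 367.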